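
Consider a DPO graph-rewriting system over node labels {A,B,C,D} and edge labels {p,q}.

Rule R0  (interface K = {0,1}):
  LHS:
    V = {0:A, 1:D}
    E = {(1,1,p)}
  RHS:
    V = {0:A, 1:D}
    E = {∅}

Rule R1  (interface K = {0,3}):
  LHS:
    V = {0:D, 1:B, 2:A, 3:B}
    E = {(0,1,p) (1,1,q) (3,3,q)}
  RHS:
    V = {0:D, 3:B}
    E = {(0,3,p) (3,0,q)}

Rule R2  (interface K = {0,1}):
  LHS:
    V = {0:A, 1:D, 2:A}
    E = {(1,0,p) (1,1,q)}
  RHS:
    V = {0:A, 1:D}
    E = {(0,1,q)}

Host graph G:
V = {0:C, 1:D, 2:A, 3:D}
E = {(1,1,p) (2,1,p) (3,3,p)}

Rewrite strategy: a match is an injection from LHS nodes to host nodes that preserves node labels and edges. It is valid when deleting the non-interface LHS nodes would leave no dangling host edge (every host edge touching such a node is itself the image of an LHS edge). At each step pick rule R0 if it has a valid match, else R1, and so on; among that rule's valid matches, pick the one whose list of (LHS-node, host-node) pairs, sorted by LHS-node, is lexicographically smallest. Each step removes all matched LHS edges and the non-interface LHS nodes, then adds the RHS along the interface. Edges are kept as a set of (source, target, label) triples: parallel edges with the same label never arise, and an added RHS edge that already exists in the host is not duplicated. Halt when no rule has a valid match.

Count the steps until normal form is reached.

Answer: 2

Rewrite trace:
initial: |V|=4 |E|=3  E = 1-p->1 2-p->1 3-p->3
step 1: apply R0 at {0↦2, 1↦1}  → |V|=4 |E|=2  E = 2-p->1 3-p->3
step 2: apply R0 at {0↦2, 1↦3}  → |V|=4 |E|=1  E = 2-p->1
halt: no rule applies after step 2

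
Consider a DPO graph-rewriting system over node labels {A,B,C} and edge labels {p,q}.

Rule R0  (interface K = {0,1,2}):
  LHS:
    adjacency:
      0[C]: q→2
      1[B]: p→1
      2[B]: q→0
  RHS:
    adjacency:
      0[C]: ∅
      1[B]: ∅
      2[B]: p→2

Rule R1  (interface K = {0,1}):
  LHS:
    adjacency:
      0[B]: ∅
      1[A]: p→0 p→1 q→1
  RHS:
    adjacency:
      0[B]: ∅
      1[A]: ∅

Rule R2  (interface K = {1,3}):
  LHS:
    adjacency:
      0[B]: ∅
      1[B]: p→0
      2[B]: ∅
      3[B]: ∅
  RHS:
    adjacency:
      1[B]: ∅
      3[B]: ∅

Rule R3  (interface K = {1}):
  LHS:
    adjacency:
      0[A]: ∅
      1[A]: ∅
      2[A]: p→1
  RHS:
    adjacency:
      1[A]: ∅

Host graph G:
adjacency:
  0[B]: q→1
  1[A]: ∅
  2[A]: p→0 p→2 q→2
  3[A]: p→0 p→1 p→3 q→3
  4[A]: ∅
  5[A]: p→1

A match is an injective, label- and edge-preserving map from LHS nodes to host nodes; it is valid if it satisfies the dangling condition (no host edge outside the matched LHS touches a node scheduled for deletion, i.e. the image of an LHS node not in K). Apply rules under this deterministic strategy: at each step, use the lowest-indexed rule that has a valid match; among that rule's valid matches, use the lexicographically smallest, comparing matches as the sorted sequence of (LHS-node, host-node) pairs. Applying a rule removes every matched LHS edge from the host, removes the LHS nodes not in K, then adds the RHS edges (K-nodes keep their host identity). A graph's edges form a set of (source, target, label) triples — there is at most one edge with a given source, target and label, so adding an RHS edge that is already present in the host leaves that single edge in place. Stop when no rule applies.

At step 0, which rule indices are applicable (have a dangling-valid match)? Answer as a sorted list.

R0: no valid match — LHS pattern not found
R1: 2 valid matches — {0↦0, 1↦2}, {0↦0, 1↦3}
R2: no valid match — LHS pattern not found
R3: 1 valid match — {0↦4, 1↦1, 2↦5}

Answer: [R1,R3]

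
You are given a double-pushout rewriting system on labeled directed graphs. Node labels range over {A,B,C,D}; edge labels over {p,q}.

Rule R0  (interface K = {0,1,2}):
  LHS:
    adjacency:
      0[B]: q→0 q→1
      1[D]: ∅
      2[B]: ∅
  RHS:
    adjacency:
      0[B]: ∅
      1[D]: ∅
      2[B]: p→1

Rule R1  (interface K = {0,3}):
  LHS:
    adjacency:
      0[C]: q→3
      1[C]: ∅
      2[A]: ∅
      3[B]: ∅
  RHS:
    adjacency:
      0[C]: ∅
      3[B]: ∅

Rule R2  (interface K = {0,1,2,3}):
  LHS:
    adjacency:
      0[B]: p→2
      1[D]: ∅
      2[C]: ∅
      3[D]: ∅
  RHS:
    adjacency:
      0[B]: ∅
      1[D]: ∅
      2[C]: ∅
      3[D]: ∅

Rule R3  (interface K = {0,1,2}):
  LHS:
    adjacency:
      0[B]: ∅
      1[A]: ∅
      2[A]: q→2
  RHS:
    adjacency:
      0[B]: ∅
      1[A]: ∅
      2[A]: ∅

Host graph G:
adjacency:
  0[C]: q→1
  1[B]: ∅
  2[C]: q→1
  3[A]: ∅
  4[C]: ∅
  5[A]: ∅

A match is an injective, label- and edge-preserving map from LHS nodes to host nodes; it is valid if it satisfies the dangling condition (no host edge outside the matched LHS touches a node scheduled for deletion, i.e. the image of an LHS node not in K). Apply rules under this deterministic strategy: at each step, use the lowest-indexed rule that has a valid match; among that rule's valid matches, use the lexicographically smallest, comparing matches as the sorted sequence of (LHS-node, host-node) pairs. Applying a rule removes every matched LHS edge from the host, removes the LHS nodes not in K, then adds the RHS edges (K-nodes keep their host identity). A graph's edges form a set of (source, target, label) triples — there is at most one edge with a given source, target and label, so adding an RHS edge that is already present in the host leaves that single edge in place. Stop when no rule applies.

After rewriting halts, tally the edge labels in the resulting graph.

Answer: (no edges)

Steps:
start.  V:6 E:2  edges: 0-q->1 2-q->1
1. fire R1 via {0↦0, 1↦4, 2↦3, 3↦1}  →  V:4 E:1  edges: 2-q->1
2. fire R1 via {0↦2, 1↦0, 2↦5, 3↦1}  →  V:2 E:0  edges: ∅
halt: no rule applies after step 2
NF edges: []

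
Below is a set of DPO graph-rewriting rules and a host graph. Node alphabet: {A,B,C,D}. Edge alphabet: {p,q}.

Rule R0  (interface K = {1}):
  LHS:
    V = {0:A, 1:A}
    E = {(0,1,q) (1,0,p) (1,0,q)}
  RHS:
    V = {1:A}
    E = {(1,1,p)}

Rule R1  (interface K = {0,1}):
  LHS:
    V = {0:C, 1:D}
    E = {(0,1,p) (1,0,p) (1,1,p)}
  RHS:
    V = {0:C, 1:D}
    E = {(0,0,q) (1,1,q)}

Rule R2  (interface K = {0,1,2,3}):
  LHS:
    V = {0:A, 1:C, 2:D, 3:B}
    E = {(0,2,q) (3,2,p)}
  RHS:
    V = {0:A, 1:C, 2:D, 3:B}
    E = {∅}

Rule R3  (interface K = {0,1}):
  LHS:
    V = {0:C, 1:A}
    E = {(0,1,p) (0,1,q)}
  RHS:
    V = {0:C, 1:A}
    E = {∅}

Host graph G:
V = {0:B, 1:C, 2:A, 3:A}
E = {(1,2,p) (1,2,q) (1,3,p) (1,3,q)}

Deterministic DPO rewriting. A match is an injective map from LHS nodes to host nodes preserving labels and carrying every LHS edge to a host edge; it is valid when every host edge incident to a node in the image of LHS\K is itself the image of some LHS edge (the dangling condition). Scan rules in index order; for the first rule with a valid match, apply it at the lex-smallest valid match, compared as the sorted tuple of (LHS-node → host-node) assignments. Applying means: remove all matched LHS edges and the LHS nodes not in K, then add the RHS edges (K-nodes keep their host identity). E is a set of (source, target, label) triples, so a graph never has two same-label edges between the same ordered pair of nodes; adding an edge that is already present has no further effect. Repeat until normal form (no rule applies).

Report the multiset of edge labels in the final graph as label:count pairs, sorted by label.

[0] host  ⇒  4 nodes, 4 edges  {1-p->2 1-q->2 1-p->3 1-q->3}
[1] R3 @ {0↦1, 1↦2}  ⇒  4 nodes, 2 edges  {1-p->3 1-q->3}
[2] R3 @ {0↦1, 1↦3}  ⇒  4 nodes, 0 edges  {∅}
normal form: no rule applies after step 2
NF edges: []

Answer: (no edges)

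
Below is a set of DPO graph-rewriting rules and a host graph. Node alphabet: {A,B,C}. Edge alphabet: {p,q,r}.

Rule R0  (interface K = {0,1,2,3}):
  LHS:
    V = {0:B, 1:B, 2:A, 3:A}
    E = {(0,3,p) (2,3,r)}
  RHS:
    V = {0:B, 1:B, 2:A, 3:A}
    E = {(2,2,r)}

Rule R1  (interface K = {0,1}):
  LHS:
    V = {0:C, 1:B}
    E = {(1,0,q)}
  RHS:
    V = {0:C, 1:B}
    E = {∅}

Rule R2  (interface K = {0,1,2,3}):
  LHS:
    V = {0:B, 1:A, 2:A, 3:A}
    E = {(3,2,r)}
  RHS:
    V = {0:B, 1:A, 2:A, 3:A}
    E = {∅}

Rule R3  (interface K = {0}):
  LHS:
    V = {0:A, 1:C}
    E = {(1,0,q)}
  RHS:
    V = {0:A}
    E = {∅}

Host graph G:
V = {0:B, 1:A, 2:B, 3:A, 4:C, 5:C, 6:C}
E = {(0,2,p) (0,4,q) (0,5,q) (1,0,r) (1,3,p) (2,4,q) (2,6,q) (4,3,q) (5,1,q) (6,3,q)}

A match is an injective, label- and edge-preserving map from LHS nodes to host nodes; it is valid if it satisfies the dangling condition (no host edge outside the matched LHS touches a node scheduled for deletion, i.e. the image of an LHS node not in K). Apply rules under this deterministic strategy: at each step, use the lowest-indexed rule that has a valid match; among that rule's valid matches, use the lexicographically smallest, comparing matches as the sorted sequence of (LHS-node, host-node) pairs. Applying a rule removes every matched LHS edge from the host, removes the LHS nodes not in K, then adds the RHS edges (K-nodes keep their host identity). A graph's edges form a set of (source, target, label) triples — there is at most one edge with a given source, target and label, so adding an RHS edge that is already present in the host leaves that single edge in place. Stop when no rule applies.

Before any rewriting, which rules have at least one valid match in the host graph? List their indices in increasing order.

R0: no valid match — LHS pattern not found
R1: 4 valid matches — {0↦4, 1↦0}, {0↦4, 1↦2}, {0↦5, 1↦0} (+1 more)
R2: no valid match — LHS pattern not found
R3: no valid match — 3 raw matches, all fail dangling condition

Answer: [R1]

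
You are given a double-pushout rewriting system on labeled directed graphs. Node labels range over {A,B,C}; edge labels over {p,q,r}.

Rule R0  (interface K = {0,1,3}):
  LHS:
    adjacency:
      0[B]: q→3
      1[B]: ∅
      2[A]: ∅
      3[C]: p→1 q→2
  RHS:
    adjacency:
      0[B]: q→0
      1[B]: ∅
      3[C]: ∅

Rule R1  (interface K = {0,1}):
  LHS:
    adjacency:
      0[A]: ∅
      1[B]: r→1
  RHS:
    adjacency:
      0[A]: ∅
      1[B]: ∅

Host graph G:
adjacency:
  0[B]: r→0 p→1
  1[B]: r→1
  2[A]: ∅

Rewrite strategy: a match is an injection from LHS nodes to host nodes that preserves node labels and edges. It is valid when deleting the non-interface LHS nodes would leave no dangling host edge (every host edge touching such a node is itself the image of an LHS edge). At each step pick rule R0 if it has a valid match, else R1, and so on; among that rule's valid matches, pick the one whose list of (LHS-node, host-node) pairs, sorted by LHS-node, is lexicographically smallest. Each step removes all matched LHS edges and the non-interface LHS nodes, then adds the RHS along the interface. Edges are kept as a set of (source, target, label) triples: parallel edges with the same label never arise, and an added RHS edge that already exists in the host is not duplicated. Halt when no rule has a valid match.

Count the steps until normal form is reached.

Answer: 2

Rewrite trace:
start.  V:3 E:3  edges: 0-r->0 0-p->1 1-r->1
1. fire R1 via {0↦2, 1↦0}  →  V:3 E:2  edges: 0-p->1 1-r->1
2. fire R1 via {0↦2, 1↦1}  →  V:3 E:1  edges: 0-p->1
final graph: no rule applies after step 2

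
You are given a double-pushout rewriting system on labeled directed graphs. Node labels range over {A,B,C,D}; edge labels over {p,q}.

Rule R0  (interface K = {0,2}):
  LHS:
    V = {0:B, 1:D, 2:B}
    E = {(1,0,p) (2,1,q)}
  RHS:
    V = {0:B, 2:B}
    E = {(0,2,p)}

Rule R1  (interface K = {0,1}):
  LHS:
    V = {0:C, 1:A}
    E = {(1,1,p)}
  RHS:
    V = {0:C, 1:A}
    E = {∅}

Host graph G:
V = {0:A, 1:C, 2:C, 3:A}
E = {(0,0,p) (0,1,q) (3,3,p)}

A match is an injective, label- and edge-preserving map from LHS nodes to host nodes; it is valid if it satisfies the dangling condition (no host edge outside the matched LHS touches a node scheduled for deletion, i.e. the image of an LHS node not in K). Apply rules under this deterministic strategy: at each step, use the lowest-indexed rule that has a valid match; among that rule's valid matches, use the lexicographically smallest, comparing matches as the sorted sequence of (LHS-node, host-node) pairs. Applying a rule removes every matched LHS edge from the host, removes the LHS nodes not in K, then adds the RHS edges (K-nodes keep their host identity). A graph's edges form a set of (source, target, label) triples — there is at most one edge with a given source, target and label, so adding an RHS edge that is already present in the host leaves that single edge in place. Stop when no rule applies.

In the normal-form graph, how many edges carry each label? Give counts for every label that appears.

Answer: q:1

Rewrite trace:
initial: |V|=4 |E|=3  E = 0-p->0 0-q->1 3-p->3
step 1: apply R1 at {0↦1, 1↦0}  → |V|=4 |E|=2  E = 0-q->1 3-p->3
step 2: apply R1 at {0↦1, 1↦3}  → |V|=4 |E|=1  E = 0-q->1
normal form: no rule applies after step 2
NF edges: [(0, 1, 'q')]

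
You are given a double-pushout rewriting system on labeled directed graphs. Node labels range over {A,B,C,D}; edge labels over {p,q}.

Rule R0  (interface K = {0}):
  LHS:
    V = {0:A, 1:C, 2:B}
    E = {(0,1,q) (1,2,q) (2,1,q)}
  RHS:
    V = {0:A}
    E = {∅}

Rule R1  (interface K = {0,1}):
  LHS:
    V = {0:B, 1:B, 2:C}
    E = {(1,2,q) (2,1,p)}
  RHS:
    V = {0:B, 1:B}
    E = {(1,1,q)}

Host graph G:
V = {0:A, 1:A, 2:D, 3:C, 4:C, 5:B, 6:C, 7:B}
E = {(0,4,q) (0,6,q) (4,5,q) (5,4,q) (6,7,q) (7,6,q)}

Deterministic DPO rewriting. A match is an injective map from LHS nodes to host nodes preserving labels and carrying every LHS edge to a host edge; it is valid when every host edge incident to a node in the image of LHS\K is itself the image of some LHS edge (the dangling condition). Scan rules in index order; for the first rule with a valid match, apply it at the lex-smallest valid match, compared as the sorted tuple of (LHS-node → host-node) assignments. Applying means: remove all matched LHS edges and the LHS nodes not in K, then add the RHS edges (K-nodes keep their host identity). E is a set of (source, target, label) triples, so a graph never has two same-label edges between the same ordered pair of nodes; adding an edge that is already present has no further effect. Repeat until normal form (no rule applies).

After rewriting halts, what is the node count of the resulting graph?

Answer: 4

Rewrite trace:
[0] host  ⇒  8 nodes, 6 edges  {0-q->4 0-q->6 4-q->5 5-q->4 6-q->7 7-q->6}
[1] R0 @ {0↦0, 1↦4, 2↦5}  ⇒  6 nodes, 3 edges  {0-q->6 6-q->7 7-q->6}
[2] R0 @ {0↦0, 1↦6, 2↦7}  ⇒  4 nodes, 0 edges  {∅}
normal form: no rule applies after step 2
NF nodes: {0:A, 1:A, 2:D, 3:C}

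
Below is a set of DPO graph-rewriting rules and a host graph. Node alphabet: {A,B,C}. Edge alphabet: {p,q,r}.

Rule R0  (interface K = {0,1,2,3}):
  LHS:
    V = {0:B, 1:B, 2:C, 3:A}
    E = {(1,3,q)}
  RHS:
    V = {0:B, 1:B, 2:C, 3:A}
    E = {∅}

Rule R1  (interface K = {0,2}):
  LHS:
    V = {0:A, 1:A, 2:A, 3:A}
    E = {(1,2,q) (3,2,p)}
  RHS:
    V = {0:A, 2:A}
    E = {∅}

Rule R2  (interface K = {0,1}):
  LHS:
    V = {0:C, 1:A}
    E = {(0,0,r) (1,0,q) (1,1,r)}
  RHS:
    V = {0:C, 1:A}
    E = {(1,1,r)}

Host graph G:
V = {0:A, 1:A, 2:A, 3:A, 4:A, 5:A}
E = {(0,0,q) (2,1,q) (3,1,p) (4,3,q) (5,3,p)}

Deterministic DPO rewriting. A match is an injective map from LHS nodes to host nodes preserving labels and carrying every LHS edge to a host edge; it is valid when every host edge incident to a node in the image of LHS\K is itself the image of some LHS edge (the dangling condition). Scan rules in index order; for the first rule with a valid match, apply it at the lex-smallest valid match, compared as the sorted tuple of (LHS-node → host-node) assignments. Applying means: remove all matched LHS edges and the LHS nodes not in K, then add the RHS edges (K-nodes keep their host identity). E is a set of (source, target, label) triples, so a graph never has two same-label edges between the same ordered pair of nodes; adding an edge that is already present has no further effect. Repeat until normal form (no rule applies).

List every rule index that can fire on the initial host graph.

Answer: [R1]

Rewrite trace:
R0: no valid match — LHS pattern not found
R1: 3 valid matches — {0↦0, 1↦4, 2↦3, 3↦5}, {0↦1, 1↦4, 2↦3, 3↦5}, {0↦2, 1↦4, 2↦3, 3↦5}
R2: no valid match — LHS pattern not found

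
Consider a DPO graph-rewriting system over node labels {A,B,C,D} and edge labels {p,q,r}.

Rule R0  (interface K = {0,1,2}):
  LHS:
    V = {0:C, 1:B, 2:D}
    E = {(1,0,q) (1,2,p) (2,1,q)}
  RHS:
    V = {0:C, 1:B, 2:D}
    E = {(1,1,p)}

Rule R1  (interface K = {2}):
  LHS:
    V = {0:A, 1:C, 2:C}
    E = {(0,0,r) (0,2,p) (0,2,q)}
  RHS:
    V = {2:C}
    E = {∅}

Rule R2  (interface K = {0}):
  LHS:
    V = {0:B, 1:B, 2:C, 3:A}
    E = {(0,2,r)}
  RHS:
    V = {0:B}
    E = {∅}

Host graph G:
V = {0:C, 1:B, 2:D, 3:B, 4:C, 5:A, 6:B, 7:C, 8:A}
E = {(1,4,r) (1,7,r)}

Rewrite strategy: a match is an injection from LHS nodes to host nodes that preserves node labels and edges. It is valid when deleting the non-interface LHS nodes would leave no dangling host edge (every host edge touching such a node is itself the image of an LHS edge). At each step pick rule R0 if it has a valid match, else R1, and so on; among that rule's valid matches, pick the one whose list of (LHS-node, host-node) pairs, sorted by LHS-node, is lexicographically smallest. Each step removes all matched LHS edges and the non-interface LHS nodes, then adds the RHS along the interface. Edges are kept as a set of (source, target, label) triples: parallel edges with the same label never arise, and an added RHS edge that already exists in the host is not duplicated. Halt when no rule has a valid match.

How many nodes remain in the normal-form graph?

[0] host  ⇒  9 nodes, 2 edges  {1-r->4 1-r->7}
[1] R2 @ {0↦1, 1↦3, 2↦4, 3↦5}  ⇒  6 nodes, 1 edges  {1-r->7}
[2] R2 @ {0↦1, 1↦6, 2↦7, 3↦8}  ⇒  3 nodes, 0 edges  {∅}
normal form: no rule applies after step 2
NF nodes: {0:C, 1:B, 2:D}

Answer: 3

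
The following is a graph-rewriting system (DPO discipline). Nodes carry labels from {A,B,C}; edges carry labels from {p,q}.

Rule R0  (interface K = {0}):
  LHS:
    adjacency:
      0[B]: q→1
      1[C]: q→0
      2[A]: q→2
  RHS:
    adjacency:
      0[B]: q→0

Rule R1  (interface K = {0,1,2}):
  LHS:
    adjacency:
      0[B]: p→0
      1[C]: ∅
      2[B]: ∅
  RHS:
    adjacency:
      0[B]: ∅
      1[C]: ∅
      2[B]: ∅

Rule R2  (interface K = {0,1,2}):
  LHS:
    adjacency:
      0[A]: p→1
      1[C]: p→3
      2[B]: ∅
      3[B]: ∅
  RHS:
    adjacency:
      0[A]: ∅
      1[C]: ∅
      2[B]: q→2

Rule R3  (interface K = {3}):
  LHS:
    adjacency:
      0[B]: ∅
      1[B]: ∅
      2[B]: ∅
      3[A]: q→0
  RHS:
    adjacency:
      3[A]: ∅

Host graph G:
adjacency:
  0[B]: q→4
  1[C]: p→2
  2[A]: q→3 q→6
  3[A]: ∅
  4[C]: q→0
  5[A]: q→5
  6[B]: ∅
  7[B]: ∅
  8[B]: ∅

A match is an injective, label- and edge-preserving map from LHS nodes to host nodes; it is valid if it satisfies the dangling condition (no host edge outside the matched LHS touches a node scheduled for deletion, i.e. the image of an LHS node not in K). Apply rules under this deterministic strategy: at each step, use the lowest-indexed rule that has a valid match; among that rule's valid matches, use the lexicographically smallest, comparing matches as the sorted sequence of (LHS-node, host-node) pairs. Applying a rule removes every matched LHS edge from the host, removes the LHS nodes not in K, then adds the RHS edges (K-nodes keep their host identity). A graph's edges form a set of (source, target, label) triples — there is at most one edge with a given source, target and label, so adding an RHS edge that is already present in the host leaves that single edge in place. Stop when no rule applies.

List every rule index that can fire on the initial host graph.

Answer: [R0,R3]

Rewrite trace:
R0: 1 valid match — {0↦0, 1↦4, 2↦5}
R1: no valid match — LHS pattern not found
R2: no valid match — LHS pattern not found
R3: 2 valid matches — {0↦6, 1↦7, 2↦8, 3↦2}, {0↦6, 1↦8, 2↦7, 3↦2}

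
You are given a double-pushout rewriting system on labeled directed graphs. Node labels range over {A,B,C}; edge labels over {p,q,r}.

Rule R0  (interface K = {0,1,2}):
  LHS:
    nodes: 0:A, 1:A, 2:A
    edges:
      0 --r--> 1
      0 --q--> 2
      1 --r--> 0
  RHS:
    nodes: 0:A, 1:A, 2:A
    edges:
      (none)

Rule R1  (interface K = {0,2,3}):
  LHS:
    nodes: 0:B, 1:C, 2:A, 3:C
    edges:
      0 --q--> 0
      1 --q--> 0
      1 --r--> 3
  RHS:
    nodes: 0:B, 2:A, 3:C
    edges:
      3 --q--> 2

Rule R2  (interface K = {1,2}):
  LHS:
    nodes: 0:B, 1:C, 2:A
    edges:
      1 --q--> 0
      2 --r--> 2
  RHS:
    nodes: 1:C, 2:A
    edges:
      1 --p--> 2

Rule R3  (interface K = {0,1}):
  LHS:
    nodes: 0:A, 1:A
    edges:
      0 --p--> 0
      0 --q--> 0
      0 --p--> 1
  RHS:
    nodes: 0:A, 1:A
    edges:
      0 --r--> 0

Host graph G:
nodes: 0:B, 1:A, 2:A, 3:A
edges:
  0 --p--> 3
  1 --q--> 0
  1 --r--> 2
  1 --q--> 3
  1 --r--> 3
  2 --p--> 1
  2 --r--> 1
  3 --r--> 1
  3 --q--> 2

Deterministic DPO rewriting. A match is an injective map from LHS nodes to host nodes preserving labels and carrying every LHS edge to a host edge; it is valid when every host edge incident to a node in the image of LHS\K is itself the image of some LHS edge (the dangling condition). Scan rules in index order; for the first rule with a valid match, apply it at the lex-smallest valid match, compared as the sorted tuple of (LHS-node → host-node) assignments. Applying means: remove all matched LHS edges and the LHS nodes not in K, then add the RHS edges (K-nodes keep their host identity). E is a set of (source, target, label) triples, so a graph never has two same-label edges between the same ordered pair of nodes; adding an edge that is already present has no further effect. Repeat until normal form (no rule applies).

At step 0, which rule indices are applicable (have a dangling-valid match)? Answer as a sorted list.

Answer: [R0]

Steps:
R0: 2 valid matches — {0↦1, 1↦2, 2↦3}, {0↦3, 1↦1, 2↦2}
R1: no valid match — LHS pattern not found
R2: no valid match — LHS pattern not found
R3: no valid match — LHS pattern not found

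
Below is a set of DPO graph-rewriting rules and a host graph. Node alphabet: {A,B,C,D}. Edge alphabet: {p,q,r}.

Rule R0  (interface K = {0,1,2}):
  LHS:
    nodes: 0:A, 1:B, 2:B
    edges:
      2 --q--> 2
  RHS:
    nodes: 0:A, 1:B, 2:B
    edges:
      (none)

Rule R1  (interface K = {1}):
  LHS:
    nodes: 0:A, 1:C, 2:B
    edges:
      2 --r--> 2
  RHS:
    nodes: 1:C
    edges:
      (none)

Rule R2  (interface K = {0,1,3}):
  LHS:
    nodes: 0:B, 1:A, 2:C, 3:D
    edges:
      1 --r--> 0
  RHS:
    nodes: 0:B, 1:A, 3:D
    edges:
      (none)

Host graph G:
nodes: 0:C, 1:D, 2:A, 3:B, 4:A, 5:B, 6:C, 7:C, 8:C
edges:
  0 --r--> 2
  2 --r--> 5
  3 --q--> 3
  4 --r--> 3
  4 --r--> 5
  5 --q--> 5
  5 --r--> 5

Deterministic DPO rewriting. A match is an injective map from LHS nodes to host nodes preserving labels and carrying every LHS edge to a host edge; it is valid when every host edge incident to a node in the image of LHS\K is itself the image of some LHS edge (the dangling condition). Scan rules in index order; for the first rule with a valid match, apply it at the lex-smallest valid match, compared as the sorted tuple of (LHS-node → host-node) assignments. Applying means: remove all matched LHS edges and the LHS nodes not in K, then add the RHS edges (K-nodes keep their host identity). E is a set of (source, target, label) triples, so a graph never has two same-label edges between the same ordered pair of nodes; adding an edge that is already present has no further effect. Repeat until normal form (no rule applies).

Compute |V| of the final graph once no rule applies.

initial: |V|=9 |E|=7  E = 0-r->2 2-r->5 3-q->3 4-r->3 4-r->5 5-q->5 5-r->5
step 1: apply R0 at {0↦2, 1↦3, 2↦5}  → |V|=9 |E|=6  E = 0-r->2 2-r->5 3-q->3 4-r->3 4-r->5 5-r->5
step 2: apply R0 at {0↦2, 1↦5, 2↦3}  → |V|=9 |E|=5  E = 0-r->2 2-r->5 4-r->3 4-r->5 5-r->5
step 3: apply R2 at {0↦3, 1↦4, 2↦6, 3↦1}  → |V|=8 |E|=4  E = 0-r->2 2-r->5 4-r->5 5-r->5
step 4: apply R2 at {0↦5, 1↦2, 2↦7, 3↦1}  → |V|=7 |E|=3  E = 0-r->2 4-r->5 5-r->5
step 5: apply R2 at {0↦5, 1↦4, 2↦8, 3↦1}  → |V|=6 |E|=2  E = 0-r->2 5-r->5
step 6: apply R1 at {0↦4, 1↦0, 2↦5}  → |V|=4 |E|=1  E = 0-r->2
normal form: no rule applies after step 6
NF nodes: {0:C, 1:D, 2:A, 3:B}

Answer: 4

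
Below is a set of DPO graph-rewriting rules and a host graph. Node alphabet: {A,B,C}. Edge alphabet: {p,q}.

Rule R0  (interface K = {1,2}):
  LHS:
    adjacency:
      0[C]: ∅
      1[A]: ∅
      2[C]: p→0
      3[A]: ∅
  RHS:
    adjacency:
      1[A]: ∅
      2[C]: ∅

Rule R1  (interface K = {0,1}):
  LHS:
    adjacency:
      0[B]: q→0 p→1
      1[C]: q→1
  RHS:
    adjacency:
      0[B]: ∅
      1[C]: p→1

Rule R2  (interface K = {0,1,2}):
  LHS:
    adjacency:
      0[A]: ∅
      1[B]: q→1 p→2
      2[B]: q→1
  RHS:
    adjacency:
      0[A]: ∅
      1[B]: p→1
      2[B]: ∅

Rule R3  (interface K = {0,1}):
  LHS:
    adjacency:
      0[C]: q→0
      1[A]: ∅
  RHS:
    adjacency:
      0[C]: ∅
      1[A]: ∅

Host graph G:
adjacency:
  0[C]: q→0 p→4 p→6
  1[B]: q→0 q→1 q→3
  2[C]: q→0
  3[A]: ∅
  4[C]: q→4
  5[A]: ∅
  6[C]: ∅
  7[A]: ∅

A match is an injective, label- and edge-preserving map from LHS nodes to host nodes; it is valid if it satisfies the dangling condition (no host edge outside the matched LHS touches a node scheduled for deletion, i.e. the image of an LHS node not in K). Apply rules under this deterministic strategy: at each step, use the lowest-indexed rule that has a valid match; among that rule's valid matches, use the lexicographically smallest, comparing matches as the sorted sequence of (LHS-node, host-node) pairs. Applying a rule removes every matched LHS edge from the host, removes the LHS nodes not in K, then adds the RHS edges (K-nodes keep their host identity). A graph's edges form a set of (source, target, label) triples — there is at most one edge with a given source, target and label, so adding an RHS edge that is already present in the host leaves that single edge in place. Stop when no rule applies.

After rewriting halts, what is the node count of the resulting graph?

initial: |V|=8 |E|=8  E = 0-q->0 0-p->4 0-p->6 1-q->0 1-q->1 1-q->3 2-q->0 4-q->4
step 1: apply R0 at {0↦6, 1↦3, 2↦0, 3↦5}  → |V|=6 |E|=7  E = 0-q->0 0-p->4 1-q->0 1-q->1 1-q->3 2-q->0 4-q->4
step 2: apply R3 at {0↦0, 1↦3}  → |V|=6 |E|=6  E = 0-p->4 1-q->0 1-q->1 1-q->3 2-q->0 4-q->4
step 3: apply R3 at {0↦4, 1↦3}  → |V|=6 |E|=5  E = 0-p->4 1-q->0 1-q->1 1-q->3 2-q->0
step 4: apply R0 at {0↦4, 1↦3, 2↦0, 3↦7}  → |V|=4 |E|=4  E = 1-q->0 1-q->1 1-q->3 2-q->0
final graph: no rule applies after step 4
NF nodes: {0:C, 1:B, 2:C, 3:A}

Answer: 4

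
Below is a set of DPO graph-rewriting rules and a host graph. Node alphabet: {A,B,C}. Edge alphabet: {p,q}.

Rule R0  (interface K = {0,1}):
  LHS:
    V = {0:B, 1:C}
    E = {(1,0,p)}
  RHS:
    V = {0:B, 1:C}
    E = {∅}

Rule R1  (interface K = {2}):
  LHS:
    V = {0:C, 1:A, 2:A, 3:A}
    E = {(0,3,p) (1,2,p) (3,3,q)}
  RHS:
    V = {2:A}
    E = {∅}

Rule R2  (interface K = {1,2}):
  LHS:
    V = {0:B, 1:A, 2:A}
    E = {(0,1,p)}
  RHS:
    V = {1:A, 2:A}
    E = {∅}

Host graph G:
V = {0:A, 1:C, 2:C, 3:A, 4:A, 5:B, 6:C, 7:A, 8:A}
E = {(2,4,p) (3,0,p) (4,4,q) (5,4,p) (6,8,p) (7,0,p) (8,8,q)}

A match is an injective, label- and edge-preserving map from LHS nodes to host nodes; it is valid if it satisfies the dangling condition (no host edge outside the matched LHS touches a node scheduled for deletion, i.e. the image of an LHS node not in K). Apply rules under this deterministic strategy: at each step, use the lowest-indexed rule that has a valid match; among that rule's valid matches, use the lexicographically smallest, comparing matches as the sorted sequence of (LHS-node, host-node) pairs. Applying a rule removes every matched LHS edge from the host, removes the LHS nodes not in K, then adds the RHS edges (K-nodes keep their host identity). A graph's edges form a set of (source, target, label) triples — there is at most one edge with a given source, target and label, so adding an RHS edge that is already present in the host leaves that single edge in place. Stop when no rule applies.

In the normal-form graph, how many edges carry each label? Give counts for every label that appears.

start.  V:9 E:7  edges: 2-p->4 3-p->0 4-q->4 5-p->4 6-p->8 7-p->0 8-q->8
1. fire R1 via {0↦6, 1↦3, 2↦0, 3↦8}  →  V:6 E:4  edges: 2-p->4 4-q->4 5-p->4 7-p->0
2. fire R2 via {0↦5, 1↦4, 2↦0}  →  V:5 E:3  edges: 2-p->4 4-q->4 7-p->0
3. fire R1 via {0↦2, 1↦7, 2↦0, 3↦4}  →  V:2 E:0  edges: ∅
halt: no rule applies after step 3
NF edges: []

Answer: (no edges)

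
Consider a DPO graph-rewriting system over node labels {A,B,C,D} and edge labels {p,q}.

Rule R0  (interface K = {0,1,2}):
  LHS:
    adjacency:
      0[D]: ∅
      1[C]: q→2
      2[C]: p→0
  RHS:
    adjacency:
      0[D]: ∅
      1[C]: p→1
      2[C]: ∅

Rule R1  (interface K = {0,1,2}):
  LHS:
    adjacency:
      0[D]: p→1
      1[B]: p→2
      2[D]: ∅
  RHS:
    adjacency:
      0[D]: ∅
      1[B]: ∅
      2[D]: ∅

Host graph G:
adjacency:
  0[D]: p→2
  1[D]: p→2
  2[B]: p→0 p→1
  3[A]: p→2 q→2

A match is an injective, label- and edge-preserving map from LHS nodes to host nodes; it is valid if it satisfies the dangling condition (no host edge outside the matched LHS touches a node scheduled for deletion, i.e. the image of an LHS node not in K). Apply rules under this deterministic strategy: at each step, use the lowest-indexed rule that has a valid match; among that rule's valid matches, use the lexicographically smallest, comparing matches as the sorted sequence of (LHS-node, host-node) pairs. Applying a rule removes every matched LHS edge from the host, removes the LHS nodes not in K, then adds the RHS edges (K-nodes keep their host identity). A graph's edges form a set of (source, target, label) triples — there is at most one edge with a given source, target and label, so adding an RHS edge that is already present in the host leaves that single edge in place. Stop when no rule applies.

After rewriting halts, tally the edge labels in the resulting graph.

initial: |V|=4 |E|=6  E = 0-p->2 1-p->2 2-p->0 2-p->1 3-p->2 3-q->2
step 1: apply R1 at {0↦0, 1↦2, 2↦1}  → |V|=4 |E|=4  E = 1-p->2 2-p->0 3-p->2 3-q->2
step 2: apply R1 at {0↦1, 1↦2, 2↦0}  → |V|=4 |E|=2  E = 3-p->2 3-q->2
halt: no rule applies after step 2
NF edges: [(3, 2, 'p'), (3, 2, 'q')]

Answer: p:1 q:1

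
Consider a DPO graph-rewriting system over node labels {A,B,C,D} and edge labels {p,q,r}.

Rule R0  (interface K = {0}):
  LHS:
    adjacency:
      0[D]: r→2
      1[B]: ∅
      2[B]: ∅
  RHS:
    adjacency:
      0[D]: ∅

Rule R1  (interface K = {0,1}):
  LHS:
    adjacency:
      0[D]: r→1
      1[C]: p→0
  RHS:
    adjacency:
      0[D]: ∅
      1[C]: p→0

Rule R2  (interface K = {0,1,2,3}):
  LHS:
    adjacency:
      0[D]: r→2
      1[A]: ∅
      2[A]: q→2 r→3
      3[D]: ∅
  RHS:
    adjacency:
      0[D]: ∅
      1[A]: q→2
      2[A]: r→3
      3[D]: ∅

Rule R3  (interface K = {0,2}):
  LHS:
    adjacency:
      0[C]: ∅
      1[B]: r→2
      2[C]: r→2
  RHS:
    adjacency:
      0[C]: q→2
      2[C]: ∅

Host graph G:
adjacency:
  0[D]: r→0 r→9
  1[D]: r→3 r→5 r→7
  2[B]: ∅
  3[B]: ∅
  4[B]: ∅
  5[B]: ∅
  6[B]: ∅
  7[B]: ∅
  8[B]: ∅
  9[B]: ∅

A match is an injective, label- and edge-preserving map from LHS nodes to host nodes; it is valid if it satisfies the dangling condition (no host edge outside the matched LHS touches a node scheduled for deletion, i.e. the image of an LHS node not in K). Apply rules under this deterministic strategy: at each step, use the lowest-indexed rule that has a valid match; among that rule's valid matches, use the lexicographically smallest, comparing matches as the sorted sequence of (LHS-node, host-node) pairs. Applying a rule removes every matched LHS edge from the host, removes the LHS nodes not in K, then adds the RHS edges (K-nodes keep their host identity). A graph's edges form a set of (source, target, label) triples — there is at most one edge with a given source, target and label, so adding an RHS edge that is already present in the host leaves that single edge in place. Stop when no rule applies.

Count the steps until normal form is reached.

[0] host  ⇒  10 nodes, 5 edges  {0-r->0 0-r->9 1-r->3 1-r->5 1-r->7}
[1] R0 @ {0↦0, 1↦2, 2↦9}  ⇒  8 nodes, 4 edges  {0-r->0 1-r->3 1-r->5 1-r->7}
[2] R0 @ {0↦1, 1↦4, 2↦3}  ⇒  6 nodes, 3 edges  {0-r->0 1-r->5 1-r->7}
[3] R0 @ {0↦1, 1↦6, 2↦5}  ⇒  4 nodes, 2 edges  {0-r->0 1-r->7}
[4] R0 @ {0↦1, 1↦8, 2↦7}  ⇒  2 nodes, 1 edges  {0-r->0}
normal form: no rule applies after step 4

Answer: 4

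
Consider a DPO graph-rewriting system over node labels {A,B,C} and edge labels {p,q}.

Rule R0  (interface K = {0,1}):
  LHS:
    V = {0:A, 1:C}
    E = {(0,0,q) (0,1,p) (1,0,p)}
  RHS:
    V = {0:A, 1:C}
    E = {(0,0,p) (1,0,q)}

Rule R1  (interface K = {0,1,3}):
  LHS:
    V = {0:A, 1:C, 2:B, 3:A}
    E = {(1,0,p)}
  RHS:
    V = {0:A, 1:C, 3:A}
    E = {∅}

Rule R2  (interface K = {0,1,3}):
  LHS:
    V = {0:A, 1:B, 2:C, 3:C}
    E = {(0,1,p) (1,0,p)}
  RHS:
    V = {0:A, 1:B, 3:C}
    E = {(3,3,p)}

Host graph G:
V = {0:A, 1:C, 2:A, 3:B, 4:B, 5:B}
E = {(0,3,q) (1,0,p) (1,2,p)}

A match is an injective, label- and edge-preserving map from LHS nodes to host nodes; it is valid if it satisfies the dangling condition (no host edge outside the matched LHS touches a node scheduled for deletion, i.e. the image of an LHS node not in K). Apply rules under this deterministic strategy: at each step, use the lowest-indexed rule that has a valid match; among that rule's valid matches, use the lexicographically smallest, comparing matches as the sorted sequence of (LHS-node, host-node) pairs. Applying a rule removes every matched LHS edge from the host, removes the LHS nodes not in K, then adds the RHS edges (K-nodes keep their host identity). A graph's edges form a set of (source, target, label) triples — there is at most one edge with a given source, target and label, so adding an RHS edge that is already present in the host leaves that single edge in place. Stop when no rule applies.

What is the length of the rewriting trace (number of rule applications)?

Answer: 2

Derivation:
start.  V:6 E:3  edges: 0-q->3 1-p->0 1-p->2
1. fire R1 via {0↦0, 1↦1, 2↦4, 3↦2}  →  V:5 E:2  edges: 0-q->3 1-p->2
2. fire R1 via {0↦2, 1↦1, 2↦5, 3↦0}  →  V:4 E:1  edges: 0-q->3
normal form: no rule applies after step 2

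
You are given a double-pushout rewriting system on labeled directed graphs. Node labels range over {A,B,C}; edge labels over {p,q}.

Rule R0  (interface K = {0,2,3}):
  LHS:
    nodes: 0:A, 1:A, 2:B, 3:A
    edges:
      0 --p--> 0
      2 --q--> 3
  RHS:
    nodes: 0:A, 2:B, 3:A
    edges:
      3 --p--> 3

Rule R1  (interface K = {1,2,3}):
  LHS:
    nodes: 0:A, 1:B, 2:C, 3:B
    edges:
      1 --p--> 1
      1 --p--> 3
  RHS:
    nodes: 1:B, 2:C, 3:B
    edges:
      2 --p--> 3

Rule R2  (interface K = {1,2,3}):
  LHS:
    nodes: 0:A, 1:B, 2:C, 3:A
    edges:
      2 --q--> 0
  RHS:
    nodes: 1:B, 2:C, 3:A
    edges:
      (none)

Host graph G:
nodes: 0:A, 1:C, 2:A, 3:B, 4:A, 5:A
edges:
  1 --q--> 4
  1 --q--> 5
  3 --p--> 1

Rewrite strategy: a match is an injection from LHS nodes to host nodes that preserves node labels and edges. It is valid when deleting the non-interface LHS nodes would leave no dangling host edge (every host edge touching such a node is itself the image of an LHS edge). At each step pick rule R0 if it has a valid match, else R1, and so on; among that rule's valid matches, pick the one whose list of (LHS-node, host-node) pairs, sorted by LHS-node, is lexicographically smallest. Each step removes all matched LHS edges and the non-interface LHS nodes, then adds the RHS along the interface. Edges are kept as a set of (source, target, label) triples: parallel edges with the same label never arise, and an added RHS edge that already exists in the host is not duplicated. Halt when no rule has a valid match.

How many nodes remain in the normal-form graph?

start.  V:6 E:3  edges: 1-q->4 1-q->5 3-p->1
1. fire R2 via {0↦4, 1↦3, 2↦1, 3↦0}  →  V:5 E:2  edges: 1-q->5 3-p->1
2. fire R2 via {0↦5, 1↦3, 2↦1, 3↦0}  →  V:4 E:1  edges: 3-p->1
halt: no rule applies after step 2
NF nodes: {0:A, 1:C, 2:A, 3:B}

Answer: 4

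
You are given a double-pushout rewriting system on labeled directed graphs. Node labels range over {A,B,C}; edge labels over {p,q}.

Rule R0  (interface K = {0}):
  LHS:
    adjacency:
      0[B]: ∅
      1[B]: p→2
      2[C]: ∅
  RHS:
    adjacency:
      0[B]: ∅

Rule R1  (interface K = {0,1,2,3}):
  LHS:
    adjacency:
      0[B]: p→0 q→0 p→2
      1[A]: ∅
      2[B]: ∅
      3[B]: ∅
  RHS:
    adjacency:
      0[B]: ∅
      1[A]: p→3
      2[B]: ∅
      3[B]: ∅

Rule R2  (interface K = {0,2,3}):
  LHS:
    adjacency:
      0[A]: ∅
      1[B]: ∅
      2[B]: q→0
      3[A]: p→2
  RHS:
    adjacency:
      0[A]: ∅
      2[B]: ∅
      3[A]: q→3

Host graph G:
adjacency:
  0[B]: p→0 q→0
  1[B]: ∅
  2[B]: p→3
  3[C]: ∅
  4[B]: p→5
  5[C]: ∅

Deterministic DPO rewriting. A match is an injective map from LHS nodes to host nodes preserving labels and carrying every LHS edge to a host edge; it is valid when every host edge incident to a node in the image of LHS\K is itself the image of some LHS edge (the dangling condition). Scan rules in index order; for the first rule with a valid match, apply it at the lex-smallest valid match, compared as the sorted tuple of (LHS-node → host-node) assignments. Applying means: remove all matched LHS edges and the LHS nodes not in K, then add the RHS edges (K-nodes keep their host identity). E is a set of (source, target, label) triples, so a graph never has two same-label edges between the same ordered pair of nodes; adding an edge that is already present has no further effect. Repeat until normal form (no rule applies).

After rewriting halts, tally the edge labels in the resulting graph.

initial: |V|=6 |E|=4  E = 0-p->0 0-q->0 2-p->3 4-p->5
step 1: apply R0 at {0↦0, 1↦2, 2↦3}  → |V|=4 |E|=3  E = 0-p->0 0-q->0 4-p->5
step 2: apply R0 at {0↦0, 1↦4, 2↦5}  → |V|=2 |E|=2  E = 0-p->0 0-q->0
final graph: no rule applies after step 2
NF edges: [(0, 0, 'p'), (0, 0, 'q')]

Answer: p:1 q:1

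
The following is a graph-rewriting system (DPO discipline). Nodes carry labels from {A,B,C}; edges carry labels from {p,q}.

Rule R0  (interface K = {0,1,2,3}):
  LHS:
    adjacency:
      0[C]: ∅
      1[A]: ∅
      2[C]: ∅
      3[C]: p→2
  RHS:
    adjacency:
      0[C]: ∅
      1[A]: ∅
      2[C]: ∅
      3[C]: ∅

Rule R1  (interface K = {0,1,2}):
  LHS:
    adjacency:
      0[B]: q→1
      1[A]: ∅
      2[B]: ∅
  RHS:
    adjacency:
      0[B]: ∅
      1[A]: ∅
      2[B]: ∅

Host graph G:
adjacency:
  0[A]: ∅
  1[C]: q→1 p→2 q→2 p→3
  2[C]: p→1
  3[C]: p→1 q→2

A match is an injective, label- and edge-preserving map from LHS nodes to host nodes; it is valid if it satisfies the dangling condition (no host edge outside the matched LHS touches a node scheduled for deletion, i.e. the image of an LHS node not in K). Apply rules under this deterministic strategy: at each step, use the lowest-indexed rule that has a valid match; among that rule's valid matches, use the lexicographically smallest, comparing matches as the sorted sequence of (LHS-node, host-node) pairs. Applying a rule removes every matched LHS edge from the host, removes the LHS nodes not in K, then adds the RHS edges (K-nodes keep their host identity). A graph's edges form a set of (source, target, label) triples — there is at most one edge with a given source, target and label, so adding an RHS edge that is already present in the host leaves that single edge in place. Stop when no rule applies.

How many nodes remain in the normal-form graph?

[0] host  ⇒  4 nodes, 7 edges  {1-q->1 1-p->2 1-q->2 1-p->3 2-p->1 3-p->1 3-q->2}
[1] R0 @ {0↦2, 1↦0, 2↦1, 3↦3}  ⇒  4 nodes, 6 edges  {1-q->1 1-p->2 1-q->2 1-p->3 2-p->1 3-q->2}
[2] R0 @ {0↦2, 1↦0, 2↦3, 3↦1}  ⇒  4 nodes, 5 edges  {1-q->1 1-p->2 1-q->2 2-p->1 3-q->2}
[3] R0 @ {0↦3, 1↦0, 2↦1, 3↦2}  ⇒  4 nodes, 4 edges  {1-q->1 1-p->2 1-q->2 3-q->2}
[4] R0 @ {0↦3, 1↦0, 2↦2, 3↦1}  ⇒  4 nodes, 3 edges  {1-q->1 1-q->2 3-q->2}
halt: no rule applies after step 4
NF nodes: {0:A, 1:C, 2:C, 3:C}

Answer: 4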